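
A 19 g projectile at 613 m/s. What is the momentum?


p = m*v = 0.019*613 = 11.65 kg·m/s

11.65 kg·m/s


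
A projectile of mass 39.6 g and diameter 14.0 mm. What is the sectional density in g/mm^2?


SD = m/d^2 = 39.6/14.0^2 = 0.202 g/mm^2

0.202 g/mm^2


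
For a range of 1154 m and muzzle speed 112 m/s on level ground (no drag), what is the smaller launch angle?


sin(2*theta) = R*g/v0^2 = 1154*9.81/112^2 = 0.902482, theta = arcsin(0.902482)/2 = 32.24°

32.24 degrees


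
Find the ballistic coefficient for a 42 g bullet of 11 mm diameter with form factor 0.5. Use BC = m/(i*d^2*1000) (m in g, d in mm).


BC = m/(i*d^2*1000) = 42/(0.5 * 11^2 * 1000) = 0.0006942

0.0006942


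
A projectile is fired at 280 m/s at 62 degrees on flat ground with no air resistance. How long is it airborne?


T = 2*v0*sin(theta)/g = 2*280*sin(62°)/9.81 = 50.4 s

50.4 s


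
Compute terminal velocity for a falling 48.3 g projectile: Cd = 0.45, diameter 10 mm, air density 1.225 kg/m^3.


A = pi*(d/2)^2 = pi*(10/2000)^2 = 7.85398e-05 m^2
vt = sqrt(2mg/(Cd*rho*A)) = sqrt(2*0.0483*9.81/(0.45 * 1.225 * 7.85398e-05)) = 147.9 m/s

147.9 m/s


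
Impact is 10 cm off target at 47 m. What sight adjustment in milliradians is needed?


1 mrad subtends 1 cm per 10 m of range, so adj = error_cm / (dist_m / 10) = 10 / (47/10) = 2.128 mrad

2.128 mrad


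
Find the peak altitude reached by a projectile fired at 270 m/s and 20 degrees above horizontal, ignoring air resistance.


H = (v0*sin(theta))^2 / (2g) = (270*sin(20°))^2 / (2*9.81) = 434.6 m

434.6 m


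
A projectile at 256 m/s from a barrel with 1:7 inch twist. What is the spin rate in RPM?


twist_m = 7*0.0254 = 0.1778 m
spin = v/twist = 256/0.1778 = 1439.82 rev/s
RPM = spin*60 = 1439.82*60 ≈ 86389 RPM

86389 RPM


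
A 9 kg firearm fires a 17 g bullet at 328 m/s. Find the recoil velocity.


v_recoil = m_p * v_p / m_gun = 0.017 * 328 / 9 = 0.6196 m/s

0.6196 m/s


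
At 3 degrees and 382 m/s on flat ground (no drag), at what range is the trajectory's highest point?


R = v0^2*sin(2*theta)/g = 382^2*sin(2*3°)/9.81 = 1554.86 m
apex_dist = R/2 = 1554.86/2 = 777.4 m

777.4 m


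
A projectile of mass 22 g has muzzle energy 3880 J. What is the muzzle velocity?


v = sqrt(2*E/m) = sqrt(2*3880/0.022) = 593.9 m/s

593.9 m/s


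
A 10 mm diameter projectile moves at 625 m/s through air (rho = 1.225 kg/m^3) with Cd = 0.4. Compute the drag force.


A = pi*(d/2)^2 = pi*(10/2000)^2 = 7.85398e-05 m^2
Fd = 0.5*Cd*rho*A*v^2 = 0.5*0.4*1.225*7.85398e-05*625^2 = 7.517 N

7.517 N


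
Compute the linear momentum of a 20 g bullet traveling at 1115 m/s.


p = m*v = 0.02*1115 = 22.3 kg·m/s

22.3 kg·m/s


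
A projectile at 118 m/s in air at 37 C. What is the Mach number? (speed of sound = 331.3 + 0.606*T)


a = 331.3 + 0.606*(37) = 353.722 m/s
M = v/a = 118/353.722 = 0.3336

0.3336


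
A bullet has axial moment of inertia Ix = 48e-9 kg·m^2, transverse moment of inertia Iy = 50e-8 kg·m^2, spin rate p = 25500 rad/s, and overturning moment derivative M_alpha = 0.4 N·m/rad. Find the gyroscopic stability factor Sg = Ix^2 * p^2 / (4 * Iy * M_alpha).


Sg = Ix^2 * p^2 / (4 * Iy * M_alpha) = (48e-9)^2 * 25500^2 / (4 * 50e-8 * 0.4) = 1.873

1.873


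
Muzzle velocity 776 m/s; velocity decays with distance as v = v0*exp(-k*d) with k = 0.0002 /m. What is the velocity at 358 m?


v = v0*exp(-k*d) = 776*exp(-0.0002*358) = 722.4 m/s

722.4 m/s


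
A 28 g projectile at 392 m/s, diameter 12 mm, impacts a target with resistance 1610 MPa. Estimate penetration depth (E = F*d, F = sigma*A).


A = pi*(d/2)^2 = pi*(12/2)^2 = 113.097 mm^2
E = 0.5*m*v^2 = 0.5*0.028*392^2 = 2151.3 J
depth = E/(sigma*A) = 2151.3 J / (1610 MPa * 113.097 mm^2) = 2151.3/(1610 * 113.097) m = 0.0118147 m ≈ 11.81 mm

11.81 mm


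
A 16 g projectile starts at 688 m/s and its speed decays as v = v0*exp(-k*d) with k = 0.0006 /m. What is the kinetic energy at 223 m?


v = v0*exp(-k*d) = 688*exp(-0.0006*223) = 601.838 m/s
E = 0.5*m*v^2 = 0.5*0.016*601.838^2 = 2898 J

2898 J


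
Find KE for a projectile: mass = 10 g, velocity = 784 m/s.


E = 0.5*m*v^2 = 0.5*0.01*784^2 = 3073 J

3073 J


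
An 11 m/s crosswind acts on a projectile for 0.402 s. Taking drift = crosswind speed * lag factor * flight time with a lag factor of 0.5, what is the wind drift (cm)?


drift = v_wind * lag * t = 11 * 0.5 * 0.402 = 2.211 m ≈ 221.1 cm

221.1 cm


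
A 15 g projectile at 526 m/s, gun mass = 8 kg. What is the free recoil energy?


v_r = m_p*v_p/m_gun = 0.015*526/8 = 0.98625 m/s, E_r = 0.5*m_gun*v_r^2 = 0.5*8*0.98625^2 = 3.891 J

3.891 J


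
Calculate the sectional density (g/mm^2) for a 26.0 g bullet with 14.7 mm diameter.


SD = m/d^2 = 26.0/14.7^2 = 0.1203 g/mm^2

0.1203 g/mm^2


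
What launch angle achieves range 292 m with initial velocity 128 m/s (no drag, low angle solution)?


sin(2*theta) = R*g/v0^2 = 292*9.81/128^2 = 0.174836, theta = arcsin(0.174836)/2 = 5.035°

5.035 degrees


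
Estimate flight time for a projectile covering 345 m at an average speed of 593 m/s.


t = d/v = 345/593 = 0.5818 s

0.5818 s


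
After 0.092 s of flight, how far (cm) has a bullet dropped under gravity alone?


drop = 0.5*g*t^2 = 0.5*9.81*0.092^2 = 0.0415159 m ≈ 4.152 cm

4.152 cm


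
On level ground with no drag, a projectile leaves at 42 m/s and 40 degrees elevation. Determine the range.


R = v0^2 * sin(2*theta) / g = 42^2 * sin(2*40°) / 9.81 = 177.1 m

177.1 m


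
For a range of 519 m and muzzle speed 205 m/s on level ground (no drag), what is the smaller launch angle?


sin(2*theta) = R*g/v0^2 = 519*9.81/205^2 = 0.121151, theta = arcsin(0.121151)/2 = 3.479°

3.479 degrees


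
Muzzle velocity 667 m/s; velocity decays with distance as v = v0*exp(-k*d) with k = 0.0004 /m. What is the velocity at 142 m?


v = v0*exp(-k*d) = 667*exp(-0.0004*142) = 630.2 m/s

630.2 m/s


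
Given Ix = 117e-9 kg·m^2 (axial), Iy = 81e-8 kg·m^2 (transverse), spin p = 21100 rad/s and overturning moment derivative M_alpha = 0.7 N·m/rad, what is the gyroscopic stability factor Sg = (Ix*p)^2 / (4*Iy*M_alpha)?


Sg = Ix^2 * p^2 / (4 * Iy * M_alpha) = (117e-9)^2 * 21100^2 / (4 * 81e-8 * 0.7) = 2.687

2.687


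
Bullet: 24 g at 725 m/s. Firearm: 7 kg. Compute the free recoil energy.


v_r = m_p*v_p/m_gun = 0.024*725/7 = 2.48571 m/s, E_r = 0.5*m_gun*v_r^2 = 0.5*7*2.48571^2 = 21.63 J

21.63 J


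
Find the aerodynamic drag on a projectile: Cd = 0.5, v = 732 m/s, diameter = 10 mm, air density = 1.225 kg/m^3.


A = pi*(d/2)^2 = pi*(10/2000)^2 = 7.85398e-05 m^2
Fd = 0.5*Cd*rho*A*v^2 = 0.5*0.5*1.225*7.85398e-05*732^2 = 12.89 N

12.89 N


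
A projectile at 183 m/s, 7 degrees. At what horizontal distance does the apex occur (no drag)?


R = v0^2*sin(2*theta)/g = 183^2*sin(2*7°)/9.81 = 825.864 m
apex_dist = R/2 = 825.864/2 = 412.9 m

412.9 m


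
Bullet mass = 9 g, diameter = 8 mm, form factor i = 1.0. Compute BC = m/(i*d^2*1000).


BC = m/(i*d^2*1000) = 9/(1.0 * 8^2 * 1000) = 0.0001406

0.0001406


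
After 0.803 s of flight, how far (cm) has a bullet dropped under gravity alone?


drop = 0.5*g*t^2 = 0.5*9.81*0.803^2 = 3.16279 m ≈ 316.3 cm

316.3 cm


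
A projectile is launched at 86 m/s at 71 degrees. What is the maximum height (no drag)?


H = (v0*sin(theta))^2 / (2g) = (86*sin(71°))^2 / (2*9.81) = 337 m

337 m


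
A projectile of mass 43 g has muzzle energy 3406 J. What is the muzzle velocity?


v = sqrt(2*E/m) = sqrt(2*3406/0.043) = 398 m/s

398 m/s


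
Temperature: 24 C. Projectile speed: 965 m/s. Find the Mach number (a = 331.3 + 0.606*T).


a = 331.3 + 0.606*(24) = 345.844 m/s
M = v/a = 965/345.844 = 2.79

2.79


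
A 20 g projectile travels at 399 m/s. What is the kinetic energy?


E = 0.5*m*v^2 = 0.5*0.02*399^2 = 1592 J

1592 J


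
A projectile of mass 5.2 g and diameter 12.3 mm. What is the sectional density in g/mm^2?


SD = m/d^2 = 5.2/12.3^2 = 0.03437 g/mm^2

0.03437 g/mm^2


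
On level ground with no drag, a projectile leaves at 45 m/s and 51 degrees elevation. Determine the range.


R = v0^2 * sin(2*theta) / g = 45^2 * sin(2*51°) / 9.81 = 201.9 m

201.9 m


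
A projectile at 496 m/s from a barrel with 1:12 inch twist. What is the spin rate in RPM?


twist_m = 12*0.0254 = 0.3048 m
spin = v/twist = 496/0.3048 = 1627.297 rev/s
RPM = spin*60 = 1627.297*60 ≈ 97638 RPM

97638 RPM


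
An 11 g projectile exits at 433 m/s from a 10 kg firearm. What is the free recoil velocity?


v_recoil = m_p * v_p / m_gun = 0.011 * 433 / 10 = 0.4763 m/s

0.4763 m/s


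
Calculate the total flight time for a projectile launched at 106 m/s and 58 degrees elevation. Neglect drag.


T = 2*v0*sin(theta)/g = 2*106*sin(58°)/9.81 = 18.33 s

18.33 s


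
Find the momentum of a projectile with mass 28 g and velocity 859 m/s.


p = m*v = 0.028*859 = 24.05 kg·m/s

24.05 kg·m/s


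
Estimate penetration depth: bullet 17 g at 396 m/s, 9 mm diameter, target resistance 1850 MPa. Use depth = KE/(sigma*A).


A = pi*(d/2)^2 = pi*(9/2)^2 = 63.6173 mm^2
E = 0.5*m*v^2 = 0.5*0.017*396^2 = 1332.94 J
depth = E/(sigma*A) = 1332.94 J / (1850 MPa * 63.6173 mm^2) = 1332.94/(1850 * 63.6173) m = 0.0113256 m ≈ 11.33 mm

11.33 mm


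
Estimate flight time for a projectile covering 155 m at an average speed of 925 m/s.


t = d/v = 155/925 = 0.1676 s

0.1676 s


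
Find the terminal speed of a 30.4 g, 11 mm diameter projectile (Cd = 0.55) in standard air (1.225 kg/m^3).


A = pi*(d/2)^2 = pi*(11/2000)^2 = 9.50332e-05 m^2
vt = sqrt(2mg/(Cd*rho*A)) = sqrt(2*0.0304*9.81/(0.55 * 1.225 * 9.50332e-05)) = 96.52 m/s

96.52 m/s


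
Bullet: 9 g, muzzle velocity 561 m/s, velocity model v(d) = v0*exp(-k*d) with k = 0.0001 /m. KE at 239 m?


v = v0*exp(-k*d) = 561*exp(-0.0001*239) = 547.751 m/s
E = 0.5*m*v^2 = 0.5*0.009*547.751^2 = 1350 J

1350 J


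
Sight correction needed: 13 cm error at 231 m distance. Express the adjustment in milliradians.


1 mrad subtends 1 cm per 10 m of range, so adj = error_cm / (dist_m / 10) = 13 / (231/10) = 0.5628 mrad

0.5628 mrad


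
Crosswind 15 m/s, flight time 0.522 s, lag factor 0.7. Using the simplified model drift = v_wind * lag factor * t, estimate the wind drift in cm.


drift = v_wind * lag * t = 15 * 0.7 * 0.522 = 5.481 m ≈ 548.1 cm

548.1 cm


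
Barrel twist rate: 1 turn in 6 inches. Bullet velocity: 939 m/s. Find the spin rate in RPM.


twist_m = 6*0.0254 = 0.1524 m
spin = v/twist = 939/0.1524 = 6161.417 rev/s
RPM = spin*60 = 6161.417*60 ≈ 369685 RPM

369685 RPM


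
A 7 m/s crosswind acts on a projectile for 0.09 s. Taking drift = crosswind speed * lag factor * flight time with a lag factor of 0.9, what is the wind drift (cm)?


drift = v_wind * lag * t = 7 * 0.9 * 0.09 = 0.567 m ≈ 56.7 cm

56.7 cm


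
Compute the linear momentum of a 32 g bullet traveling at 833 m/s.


p = m*v = 0.032*833 = 26.66 kg·m/s

26.66 kg·m/s


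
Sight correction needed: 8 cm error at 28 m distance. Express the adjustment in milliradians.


1 mrad subtends 1 cm per 10 m of range, so adj = error_cm / (dist_m / 10) = 8 / (28/10) = 2.857 mrad

2.857 mrad


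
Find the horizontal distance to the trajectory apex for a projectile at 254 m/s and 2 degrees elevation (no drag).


R = v0^2*sin(2*theta)/g = 254^2*sin(2*2°)/9.81 = 458.757 m
apex_dist = R/2 = 458.757/2 = 229.4 m

229.4 m


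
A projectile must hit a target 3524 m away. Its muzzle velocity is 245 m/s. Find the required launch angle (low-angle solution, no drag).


sin(2*theta) = R*g/v0^2 = 3524*9.81/245^2 = 0.575934, theta = arcsin(0.575934)/2 = 17.58°

17.58 degrees


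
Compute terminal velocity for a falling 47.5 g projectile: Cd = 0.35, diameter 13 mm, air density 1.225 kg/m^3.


A = pi*(d/2)^2 = pi*(13/2000)^2 = 1.32732e-04 m^2
vt = sqrt(2mg/(Cd*rho*A)) = sqrt(2*0.0475*9.81/(0.35 * 1.225 * 1.32732e-04)) = 128 m/s

128 m/s


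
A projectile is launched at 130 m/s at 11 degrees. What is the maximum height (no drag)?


H = (v0*sin(theta))^2 / (2g) = (130*sin(11°))^2 / (2*9.81) = 31.36 m

31.36 m


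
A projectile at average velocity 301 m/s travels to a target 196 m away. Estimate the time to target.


t = d/v = 196/301 = 0.6512 s

0.6512 s


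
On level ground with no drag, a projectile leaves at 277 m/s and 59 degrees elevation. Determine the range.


R = v0^2 * sin(2*theta) / g = 277^2 * sin(2*59°) / 9.81 = 6906 m

6906 m


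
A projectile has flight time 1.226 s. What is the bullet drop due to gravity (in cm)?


drop = 0.5*g*t^2 = 0.5*9.81*1.226^2 = 7.37259 m ≈ 737.3 cm

737.3 cm


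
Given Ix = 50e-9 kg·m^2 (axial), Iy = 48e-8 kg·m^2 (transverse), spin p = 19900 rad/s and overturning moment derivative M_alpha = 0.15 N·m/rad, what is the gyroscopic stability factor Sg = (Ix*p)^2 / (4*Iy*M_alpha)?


Sg = Ix^2 * p^2 / (4 * Iy * M_alpha) = (50e-9)^2 * 19900^2 / (4 * 48e-8 * 0.15) = 3.438

3.438


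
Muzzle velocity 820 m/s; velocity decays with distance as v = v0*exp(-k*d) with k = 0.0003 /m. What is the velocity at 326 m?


v = v0*exp(-k*d) = 820*exp(-0.0003*326) = 743.6 m/s

743.6 m/s


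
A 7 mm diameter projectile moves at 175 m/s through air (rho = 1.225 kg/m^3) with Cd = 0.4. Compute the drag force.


A = pi*(d/2)^2 = pi*(7/2000)^2 = 3.84845e-05 m^2
Fd = 0.5*Cd*rho*A*v^2 = 0.5*0.4*1.225*3.84845e-05*175^2 = 0.2888 N

0.2888 N


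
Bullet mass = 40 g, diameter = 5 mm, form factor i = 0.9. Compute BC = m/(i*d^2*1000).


BC = m/(i*d^2*1000) = 40/(0.9 * 5^2 * 1000) = 0.001778

0.001778


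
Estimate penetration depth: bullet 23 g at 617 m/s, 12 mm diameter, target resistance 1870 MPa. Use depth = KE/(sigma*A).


A = pi*(d/2)^2 = pi*(12/2)^2 = 113.097 mm^2
E = 0.5*m*v^2 = 0.5*0.023*617^2 = 4377.92 J
depth = E/(sigma*A) = 4377.92 J / (1870 MPa * 113.097 mm^2) = 4377.92/(1870 * 113.097) m = 0.0207002 m ≈ 20.7 mm

20.7 mm


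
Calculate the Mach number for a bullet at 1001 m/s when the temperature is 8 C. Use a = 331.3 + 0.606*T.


a = 331.3 + 0.606*(8) = 336.148 m/s
M = v/a = 1001/336.148 = 2.978

2.978


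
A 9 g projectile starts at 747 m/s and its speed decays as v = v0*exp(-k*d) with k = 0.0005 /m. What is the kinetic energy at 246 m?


v = v0*exp(-k*d) = 747*exp(-0.0005*246) = 660.545 m/s
E = 0.5*m*v^2 = 0.5*0.009*660.545^2 = 1963 J

1963 J


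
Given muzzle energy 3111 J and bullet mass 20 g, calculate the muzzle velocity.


v = sqrt(2*E/m) = sqrt(2*3111/0.02) = 557.8 m/s

557.8 m/s


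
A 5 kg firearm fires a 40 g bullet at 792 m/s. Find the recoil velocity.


v_recoil = m_p * v_p / m_gun = 0.04 * 792 / 5 = 6.336 m/s

6.336 m/s


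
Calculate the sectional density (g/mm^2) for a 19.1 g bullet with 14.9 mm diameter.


SD = m/d^2 = 19.1/14.9^2 = 0.08603 g/mm^2

0.08603 g/mm^2


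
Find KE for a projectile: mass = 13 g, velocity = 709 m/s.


E = 0.5*m*v^2 = 0.5*0.013*709^2 = 3267 J

3267 J


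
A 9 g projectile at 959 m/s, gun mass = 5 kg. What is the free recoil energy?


v_r = m_p*v_p/m_gun = 0.009*959/5 = 1.7262 m/s, E_r = 0.5*m_gun*v_r^2 = 0.5*5*1.7262^2 = 7.449 J

7.449 J


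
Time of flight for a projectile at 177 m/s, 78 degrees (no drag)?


T = 2*v0*sin(theta)/g = 2*177*sin(78°)/9.81 = 35.3 s

35.3 s


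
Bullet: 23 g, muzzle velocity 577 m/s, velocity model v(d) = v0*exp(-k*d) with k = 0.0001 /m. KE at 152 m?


v = v0*exp(-k*d) = 577*exp(-0.0001*152) = 568.296 m/s
E = 0.5*m*v^2 = 0.5*0.023*568.296^2 = 3714 J

3714 J


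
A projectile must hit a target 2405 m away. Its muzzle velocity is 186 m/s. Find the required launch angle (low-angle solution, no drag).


sin(2*theta) = R*g/v0^2 = 2405*9.81/186^2 = 0.681959, theta = arcsin(0.681959)/2 = 21.5°

21.5 degrees


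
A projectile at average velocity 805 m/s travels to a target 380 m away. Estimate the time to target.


t = d/v = 380/805 = 0.472 s

0.472 s


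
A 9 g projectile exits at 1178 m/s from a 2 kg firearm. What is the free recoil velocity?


v_recoil = m_p * v_p / m_gun = 0.009 * 1178 / 2 = 5.301 m/s

5.301 m/s


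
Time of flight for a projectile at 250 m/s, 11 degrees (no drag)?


T = 2*v0*sin(theta)/g = 2*250*sin(11°)/9.81 = 9.725 s

9.725 s


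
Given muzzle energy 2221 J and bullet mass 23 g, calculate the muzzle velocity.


v = sqrt(2*E/m) = sqrt(2*2221/0.023) = 439.5 m/s

439.5 m/s


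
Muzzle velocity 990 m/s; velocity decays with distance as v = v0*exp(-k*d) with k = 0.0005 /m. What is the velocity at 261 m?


v = v0*exp(-k*d) = 990*exp(-0.0005*261) = 868.9 m/s

868.9 m/s


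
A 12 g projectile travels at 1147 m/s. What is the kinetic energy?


E = 0.5*m*v^2 = 0.5*0.012*1147^2 = 7894 J

7894 J


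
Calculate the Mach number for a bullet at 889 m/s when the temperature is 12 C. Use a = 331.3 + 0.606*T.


a = 331.3 + 0.606*(12) = 338.572 m/s
M = v/a = 889/338.572 = 2.626

2.626


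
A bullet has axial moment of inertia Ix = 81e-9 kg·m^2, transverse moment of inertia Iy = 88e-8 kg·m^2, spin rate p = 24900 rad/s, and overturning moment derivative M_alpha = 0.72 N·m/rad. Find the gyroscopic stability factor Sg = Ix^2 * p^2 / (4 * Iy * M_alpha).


Sg = Ix^2 * p^2 / (4 * Iy * M_alpha) = (81e-9)^2 * 24900^2 / (4 * 88e-8 * 0.72) = 1.605

1.605


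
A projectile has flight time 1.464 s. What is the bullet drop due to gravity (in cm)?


drop = 0.5*g*t^2 = 0.5*9.81*1.464^2 = 10.5129 m ≈ 1051 cm

1051 cm


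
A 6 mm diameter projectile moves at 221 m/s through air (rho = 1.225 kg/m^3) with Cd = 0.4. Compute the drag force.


A = pi*(d/2)^2 = pi*(6/2000)^2 = 2.82743e-05 m^2
Fd = 0.5*Cd*rho*A*v^2 = 0.5*0.4*1.225*2.82743e-05*221^2 = 0.3383 N

0.3383 N


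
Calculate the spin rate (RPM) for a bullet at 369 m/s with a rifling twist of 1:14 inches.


twist_m = 14*0.0254 = 0.3556 m
spin = v/twist = 369/0.3556 = 1037.683 rev/s
RPM = spin*60 = 1037.683*60 ≈ 62261 RPM

62261 RPM


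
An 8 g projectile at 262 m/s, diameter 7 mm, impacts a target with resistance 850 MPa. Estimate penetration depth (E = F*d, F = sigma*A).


A = pi*(d/2)^2 = pi*(7/2)^2 = 38.4845 mm^2
E = 0.5*m*v^2 = 0.5*0.008*262^2 = 274.576 J
depth = E/(sigma*A) = 274.576 J / (850 MPa * 38.4845 mm^2) = 274.576/(850 * 38.4845) m = 0.00839378 m ≈ 8.394 mm

8.394 mm


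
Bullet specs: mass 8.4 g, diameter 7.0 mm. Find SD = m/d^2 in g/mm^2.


SD = m/d^2 = 8.4/7.0^2 = 0.1714 g/mm^2

0.1714 g/mm^2


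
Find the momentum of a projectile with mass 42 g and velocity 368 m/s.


p = m*v = 0.042*368 = 15.46 kg·m/s

15.46 kg·m/s


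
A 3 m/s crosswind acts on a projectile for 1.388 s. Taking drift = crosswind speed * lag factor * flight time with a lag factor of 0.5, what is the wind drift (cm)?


drift = v_wind * lag * t = 3 * 0.5 * 1.388 = 2.082 m ≈ 208.2 cm

208.2 cm


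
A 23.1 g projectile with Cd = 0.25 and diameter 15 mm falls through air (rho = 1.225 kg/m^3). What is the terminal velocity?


A = pi*(d/2)^2 = pi*(15/2000)^2 = 1.76715e-04 m^2
vt = sqrt(2mg/(Cd*rho*A)) = sqrt(2*0.0231*9.81/(0.25 * 1.225 * 1.76715e-04)) = 91.51 m/s

91.51 m/s


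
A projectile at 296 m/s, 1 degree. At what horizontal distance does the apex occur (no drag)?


R = v0^2*sin(2*theta)/g = 296^2*sin(2*1°)/9.81 = 311.698 m
apex_dist = R/2 = 311.698/2 = 155.8 m

155.8 m


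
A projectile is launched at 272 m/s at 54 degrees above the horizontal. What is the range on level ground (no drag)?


R = v0^2 * sin(2*theta) / g = 272^2 * sin(2*54°) / 9.81 = 7173 m

7173 m


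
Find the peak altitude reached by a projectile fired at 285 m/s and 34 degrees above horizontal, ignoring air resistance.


H = (v0*sin(theta))^2 / (2g) = (285*sin(34°))^2 / (2*9.81) = 1295 m

1295 m


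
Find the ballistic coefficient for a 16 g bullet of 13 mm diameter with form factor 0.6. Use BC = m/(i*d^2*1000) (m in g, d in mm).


BC = m/(i*d^2*1000) = 16/(0.6 * 13^2 * 1000) = 0.0001578

0.0001578


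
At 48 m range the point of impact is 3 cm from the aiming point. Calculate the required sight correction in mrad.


1 mrad subtends 1 cm per 10 m of range, so adj = error_cm / (dist_m / 10) = 3 / (48/10) = 0.625 mrad

0.625 mrad


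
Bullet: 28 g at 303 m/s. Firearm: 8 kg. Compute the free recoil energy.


v_r = m_p*v_p/m_gun = 0.028*303/8 = 1.0605 m/s, E_r = 0.5*m_gun*v_r^2 = 0.5*8*1.0605^2 = 4.499 J

4.499 J


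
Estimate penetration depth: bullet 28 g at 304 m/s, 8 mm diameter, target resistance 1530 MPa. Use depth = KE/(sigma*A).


A = pi*(d/2)^2 = pi*(8/2)^2 = 50.2655 mm^2
E = 0.5*m*v^2 = 0.5*0.028*304^2 = 1293.82 J
depth = E/(sigma*A) = 1293.82 J / (1530 MPa * 50.2655 mm^2) = 1293.82/(1530 * 50.2655) m = 0.0168234 m ≈ 16.82 mm

16.82 mm


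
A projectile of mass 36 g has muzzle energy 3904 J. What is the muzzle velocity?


v = sqrt(2*E/m) = sqrt(2*3904/0.036) = 465.7 m/s

465.7 m/s


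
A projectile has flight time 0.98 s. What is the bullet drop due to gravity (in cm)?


drop = 0.5*g*t^2 = 0.5*9.81*0.98^2 = 4.71076 m ≈ 471.1 cm

471.1 cm


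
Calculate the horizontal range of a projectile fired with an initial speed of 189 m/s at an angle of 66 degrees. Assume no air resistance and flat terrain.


R = v0^2 * sin(2*theta) / g = 189^2 * sin(2*66°) / 9.81 = 2706 m

2706 m


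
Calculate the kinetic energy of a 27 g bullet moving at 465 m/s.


E = 0.5*m*v^2 = 0.5*0.027*465^2 = 2919 J

2919 J


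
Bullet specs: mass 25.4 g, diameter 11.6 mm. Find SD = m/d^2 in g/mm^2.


SD = m/d^2 = 25.4/11.6^2 = 0.1888 g/mm^2

0.1888 g/mm^2


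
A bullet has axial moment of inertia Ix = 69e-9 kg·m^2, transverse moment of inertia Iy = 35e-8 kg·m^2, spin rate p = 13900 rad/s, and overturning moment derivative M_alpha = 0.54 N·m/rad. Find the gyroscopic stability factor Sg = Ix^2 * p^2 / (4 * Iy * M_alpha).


Sg = Ix^2 * p^2 / (4 * Iy * M_alpha) = (69e-9)^2 * 13900^2 / (4 * 35e-8 * 0.54) = 1.217

1.217


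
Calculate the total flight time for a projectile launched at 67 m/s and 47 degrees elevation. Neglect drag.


T = 2*v0*sin(theta)/g = 2*67*sin(47°)/9.81 = 9.99 s

9.99 s


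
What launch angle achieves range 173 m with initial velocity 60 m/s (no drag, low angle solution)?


sin(2*theta) = R*g/v0^2 = 173*9.81/60^2 = 0.471425, theta = arcsin(0.471425)/2 = 14.06°

14.06 degrees


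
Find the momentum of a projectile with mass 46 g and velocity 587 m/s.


p = m*v = 0.046*587 = 27 kg·m/s

27 kg·m/s


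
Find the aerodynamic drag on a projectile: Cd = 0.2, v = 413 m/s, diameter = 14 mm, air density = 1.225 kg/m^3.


A = pi*(d/2)^2 = pi*(14/2000)^2 = 1.53938e-04 m^2
Fd = 0.5*Cd*rho*A*v^2 = 0.5*0.2*1.225*1.53938e-04*413^2 = 3.216 N

3.216 N


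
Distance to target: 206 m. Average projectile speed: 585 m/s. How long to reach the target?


t = d/v = 206/585 = 0.3521 s

0.3521 s


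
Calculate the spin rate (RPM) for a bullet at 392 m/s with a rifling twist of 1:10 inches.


twist_m = 10*0.0254 = 0.254 m
spin = v/twist = 392/0.254 = 1543.307 rev/s
RPM = spin*60 = 1543.307*60 ≈ 92598 RPM

92598 RPM


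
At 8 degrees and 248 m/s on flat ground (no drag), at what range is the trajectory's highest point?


R = v0^2*sin(2*theta)/g = 248^2*sin(2*8°)/9.81 = 1728.11 m
apex_dist = R/2 = 1728.11/2 = 864.1 m

864.1 m


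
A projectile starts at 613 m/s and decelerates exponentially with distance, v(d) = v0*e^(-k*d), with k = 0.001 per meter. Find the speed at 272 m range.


v = v0*exp(-k*d) = 613*exp(-0.001*272) = 467 m/s

467 m/s


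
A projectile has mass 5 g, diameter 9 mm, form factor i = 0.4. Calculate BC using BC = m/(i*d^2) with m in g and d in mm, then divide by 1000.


BC = m/(i*d^2*1000) = 5/(0.4 * 9^2 * 1000) = 0.0001543

0.0001543


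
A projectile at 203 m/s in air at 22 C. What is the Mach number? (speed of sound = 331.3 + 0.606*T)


a = 331.3 + 0.606*(22) = 344.632 m/s
M = v/a = 203/344.632 = 0.589

0.589


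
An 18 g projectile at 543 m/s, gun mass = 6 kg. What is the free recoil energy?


v_r = m_p*v_p/m_gun = 0.018*543/6 = 1.629 m/s, E_r = 0.5*m_gun*v_r^2 = 0.5*6*1.629^2 = 7.961 J

7.961 J


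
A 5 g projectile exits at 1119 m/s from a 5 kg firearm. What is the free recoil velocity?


v_recoil = m_p * v_p / m_gun = 0.005 * 1119 / 5 = 1.119 m/s

1.119 m/s


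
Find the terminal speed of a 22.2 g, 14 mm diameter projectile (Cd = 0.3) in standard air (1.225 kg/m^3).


A = pi*(d/2)^2 = pi*(14/2000)^2 = 1.53938e-04 m^2
vt = sqrt(2mg/(Cd*rho*A)) = sqrt(2*0.0222*9.81/(0.3 * 1.225 * 1.53938e-04)) = 87.75 m/s

87.75 m/s


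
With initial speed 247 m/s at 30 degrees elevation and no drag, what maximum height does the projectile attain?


H = (v0*sin(theta))^2 / (2g) = (247*sin(30°))^2 / (2*9.81) = 777.4 m

777.4 m


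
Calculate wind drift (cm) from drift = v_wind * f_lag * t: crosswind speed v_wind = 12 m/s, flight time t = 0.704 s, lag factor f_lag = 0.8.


drift = v_wind * lag * t = 12 * 0.8 * 0.704 = 6.7584 m ≈ 675.8 cm

675.8 cm


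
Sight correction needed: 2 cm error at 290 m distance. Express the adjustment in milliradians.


1 mrad subtends 1 cm per 10 m of range, so adj = error_cm / (dist_m / 10) = 2 / (290/10) = 0.06897 mrad

0.06897 mrad


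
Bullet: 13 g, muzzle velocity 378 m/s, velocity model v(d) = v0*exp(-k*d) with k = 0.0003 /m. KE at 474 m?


v = v0*exp(-k*d) = 378*exp(-0.0003*474) = 327.895 m/s
E = 0.5*m*v^2 = 0.5*0.013*327.895^2 = 698.8 J

698.8 J


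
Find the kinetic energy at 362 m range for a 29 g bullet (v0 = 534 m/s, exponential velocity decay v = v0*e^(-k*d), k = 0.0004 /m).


v = v0*exp(-k*d) = 534*exp(-0.0004*362) = 462.014 m/s
E = 0.5*m*v^2 = 0.5*0.029*462.014^2 = 3095 J

3095 J


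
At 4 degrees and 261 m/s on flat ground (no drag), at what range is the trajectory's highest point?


R = v0^2*sin(2*theta)/g = 261^2*sin(2*4°)/9.81 = 966.423 m
apex_dist = R/2 = 966.423/2 = 483.2 m

483.2 m


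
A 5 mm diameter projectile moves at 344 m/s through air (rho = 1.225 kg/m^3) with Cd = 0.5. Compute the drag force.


A = pi*(d/2)^2 = pi*(5/2000)^2 = 1.96350e-05 m^2
Fd = 0.5*Cd*rho*A*v^2 = 0.5*0.5*1.225*1.96350e-05*344^2 = 0.7116 N

0.7116 N


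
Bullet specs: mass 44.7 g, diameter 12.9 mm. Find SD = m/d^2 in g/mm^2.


SD = m/d^2 = 44.7/12.9^2 = 0.2686 g/mm^2

0.2686 g/mm^2


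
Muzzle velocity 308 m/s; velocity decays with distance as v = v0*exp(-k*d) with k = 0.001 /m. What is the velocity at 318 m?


v = v0*exp(-k*d) = 308*exp(-0.001*318) = 224.1 m/s

224.1 m/s


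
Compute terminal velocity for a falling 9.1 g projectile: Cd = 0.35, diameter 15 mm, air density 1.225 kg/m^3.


A = pi*(d/2)^2 = pi*(15/2000)^2 = 1.76715e-04 m^2
vt = sqrt(2mg/(Cd*rho*A)) = sqrt(2*0.0091*9.81/(0.35 * 1.225 * 1.76715e-04)) = 48.54 m/s

48.54 m/s


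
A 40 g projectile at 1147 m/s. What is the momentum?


p = m*v = 0.04*1147 = 45.88 kg·m/s

45.88 kg·m/s


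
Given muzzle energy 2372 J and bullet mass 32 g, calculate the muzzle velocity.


v = sqrt(2*E/m) = sqrt(2*2372/0.032) = 385 m/s

385 m/s


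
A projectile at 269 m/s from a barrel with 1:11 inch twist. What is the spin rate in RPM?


twist_m = 11*0.0254 = 0.2794 m
spin = v/twist = 269/0.2794 = 962.7774 rev/s
RPM = spin*60 = 962.7774*60 ≈ 57767 RPM

57767 RPM


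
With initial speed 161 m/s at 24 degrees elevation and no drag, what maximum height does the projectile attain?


H = (v0*sin(theta))^2 / (2g) = (161*sin(24°))^2 / (2*9.81) = 218.6 m

218.6 m


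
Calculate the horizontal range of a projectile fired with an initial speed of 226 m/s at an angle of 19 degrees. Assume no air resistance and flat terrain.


R = v0^2 * sin(2*theta) / g = 226^2 * sin(2*19°) / 9.81 = 3205 m

3205 m


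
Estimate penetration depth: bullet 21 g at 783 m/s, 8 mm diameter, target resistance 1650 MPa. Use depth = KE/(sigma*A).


A = pi*(d/2)^2 = pi*(8/2)^2 = 50.2655 mm^2
E = 0.5*m*v^2 = 0.5*0.021*783^2 = 6437.43 J
depth = E/(sigma*A) = 6437.43 J / (1650 MPa * 50.2655 mm^2) = 6437.43/(1650 * 50.2655) m = 0.0776174 m ≈ 77.62 mm

77.62 mm


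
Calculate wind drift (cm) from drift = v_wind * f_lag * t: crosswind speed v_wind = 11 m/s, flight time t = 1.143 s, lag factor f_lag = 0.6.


drift = v_wind * lag * t = 11 * 0.6 * 1.143 = 7.5438 m ≈ 754.4 cm

754.4 cm


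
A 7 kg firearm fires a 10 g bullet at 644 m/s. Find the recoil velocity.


v_recoil = m_p * v_p / m_gun = 0.01 * 644 / 7 = 0.92 m/s

0.92 m/s


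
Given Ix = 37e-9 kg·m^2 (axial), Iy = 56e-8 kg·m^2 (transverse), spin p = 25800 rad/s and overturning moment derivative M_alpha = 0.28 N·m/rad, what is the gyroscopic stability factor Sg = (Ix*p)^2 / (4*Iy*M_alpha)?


Sg = Ix^2 * p^2 / (4 * Iy * M_alpha) = (37e-9)^2 * 25800^2 / (4 * 56e-8 * 0.28) = 1.453

1.453


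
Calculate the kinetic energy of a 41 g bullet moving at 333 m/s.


E = 0.5*m*v^2 = 0.5*0.041*333^2 = 2273 J

2273 J


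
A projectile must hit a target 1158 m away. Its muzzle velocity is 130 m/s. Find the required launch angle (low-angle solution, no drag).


sin(2*theta) = R*g/v0^2 = 1158*9.81/130^2 = 0.672188, theta = arcsin(0.672188)/2 = 21.12°

21.12 degrees


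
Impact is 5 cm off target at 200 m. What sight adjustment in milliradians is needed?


1 mrad subtends 1 cm per 10 m of range, so adj = error_cm / (dist_m / 10) = 5 / (200/10) = 0.25 mrad

0.25 mrad


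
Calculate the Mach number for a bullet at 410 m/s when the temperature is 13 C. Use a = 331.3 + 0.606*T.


a = 331.3 + 0.606*(13) = 339.178 m/s
M = v/a = 410/339.178 = 1.209

1.209


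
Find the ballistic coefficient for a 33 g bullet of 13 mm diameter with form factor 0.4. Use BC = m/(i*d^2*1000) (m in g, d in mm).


BC = m/(i*d^2*1000) = 33/(0.4 * 13^2 * 1000) = 0.0004882

0.0004882


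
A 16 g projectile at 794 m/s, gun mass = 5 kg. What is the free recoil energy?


v_r = m_p*v_p/m_gun = 0.016*794/5 = 2.5408 m/s, E_r = 0.5*m_gun*v_r^2 = 0.5*5*2.5408^2 = 16.14 J

16.14 J


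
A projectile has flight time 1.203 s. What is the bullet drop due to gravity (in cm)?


drop = 0.5*g*t^2 = 0.5*9.81*1.203^2 = 7.09856 m ≈ 709.9 cm

709.9 cm


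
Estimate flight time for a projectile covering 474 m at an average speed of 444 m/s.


t = d/v = 474/444 = 1.068 s

1.068 s


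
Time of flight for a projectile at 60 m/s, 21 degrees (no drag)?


T = 2*v0*sin(theta)/g = 2*60*sin(21°)/9.81 = 4.384 s

4.384 s


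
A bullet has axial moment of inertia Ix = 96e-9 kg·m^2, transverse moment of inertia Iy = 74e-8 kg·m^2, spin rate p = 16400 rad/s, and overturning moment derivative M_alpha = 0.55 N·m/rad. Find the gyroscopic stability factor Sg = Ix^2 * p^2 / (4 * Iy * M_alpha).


Sg = Ix^2 * p^2 / (4 * Iy * M_alpha) = (96e-9)^2 * 16400^2 / (4 * 74e-8 * 0.55) = 1.523

1.523


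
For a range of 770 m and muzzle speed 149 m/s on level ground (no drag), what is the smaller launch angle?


sin(2*theta) = R*g/v0^2 = 770*9.81/149^2 = 0.340241, theta = arcsin(0.340241)/2 = 9.946°

9.946 degrees


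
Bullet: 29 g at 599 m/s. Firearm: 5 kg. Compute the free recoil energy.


v_r = m_p*v_p/m_gun = 0.029*599/5 = 3.4742 m/s, E_r = 0.5*m_gun*v_r^2 = 0.5*5*3.4742^2 = 30.18 J

30.18 J


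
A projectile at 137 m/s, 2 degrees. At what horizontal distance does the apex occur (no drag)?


R = v0^2*sin(2*theta)/g = 137^2*sin(2*2°)/9.81 = 133.462 m
apex_dist = R/2 = 133.462/2 = 66.73 m

66.73 m


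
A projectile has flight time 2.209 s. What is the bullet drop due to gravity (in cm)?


drop = 0.5*g*t^2 = 0.5*9.81*2.209^2 = 23.9348 m ≈ 2393 cm

2393 cm


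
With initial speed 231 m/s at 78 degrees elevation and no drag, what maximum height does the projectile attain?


H = (v0*sin(theta))^2 / (2g) = (231*sin(78°))^2 / (2*9.81) = 2602 m

2602 m


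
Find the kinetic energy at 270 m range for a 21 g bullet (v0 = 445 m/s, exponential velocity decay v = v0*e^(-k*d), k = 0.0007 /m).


v = v0*exp(-k*d) = 445*exp(-0.0007*270) = 368.365 m/s
E = 0.5*m*v^2 = 0.5*0.021*368.365^2 = 1425 J

1425 J


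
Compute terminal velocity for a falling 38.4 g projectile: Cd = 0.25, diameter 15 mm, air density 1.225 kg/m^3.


A = pi*(d/2)^2 = pi*(15/2000)^2 = 1.76715e-04 m^2
vt = sqrt(2mg/(Cd*rho*A)) = sqrt(2*0.0384*9.81/(0.25 * 1.225 * 1.76715e-04)) = 118 m/s

118 m/s


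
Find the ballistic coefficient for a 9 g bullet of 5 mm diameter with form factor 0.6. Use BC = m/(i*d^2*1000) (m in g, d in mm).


BC = m/(i*d^2*1000) = 9/(0.6 * 5^2 * 1000) = 0.0006

0.0006


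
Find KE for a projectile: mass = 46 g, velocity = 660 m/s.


E = 0.5*m*v^2 = 0.5*0.046*660^2 = 10019 J

10019 J


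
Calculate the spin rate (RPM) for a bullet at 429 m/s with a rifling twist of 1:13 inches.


twist_m = 13*0.0254 = 0.3302 m
spin = v/twist = 429/0.3302 = 1299.213 rev/s
RPM = spin*60 = 1299.213*60 ≈ 77953 RPM

77953 RPM


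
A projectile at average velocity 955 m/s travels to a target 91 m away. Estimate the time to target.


t = d/v = 91/955 = 0.09529 s

0.09529 s


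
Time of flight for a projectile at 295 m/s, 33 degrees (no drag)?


T = 2*v0*sin(theta)/g = 2*295*sin(33°)/9.81 = 32.76 s

32.76 s


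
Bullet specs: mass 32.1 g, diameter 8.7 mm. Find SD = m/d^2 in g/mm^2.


SD = m/d^2 = 32.1/8.7^2 = 0.4241 g/mm^2

0.4241 g/mm^2


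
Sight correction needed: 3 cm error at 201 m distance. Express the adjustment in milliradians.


1 mrad subtends 1 cm per 10 m of range, so adj = error_cm / (dist_m / 10) = 3 / (201/10) = 0.1493 mrad

0.1493 mrad


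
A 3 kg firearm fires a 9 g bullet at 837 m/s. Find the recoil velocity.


v_recoil = m_p * v_p / m_gun = 0.009 * 837 / 3 = 2.511 m/s

2.511 m/s


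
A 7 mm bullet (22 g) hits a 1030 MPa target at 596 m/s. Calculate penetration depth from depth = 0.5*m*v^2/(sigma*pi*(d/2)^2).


A = pi*(d/2)^2 = pi*(7/2)^2 = 38.4845 mm^2
E = 0.5*m*v^2 = 0.5*0.022*596^2 = 3907.38 J
depth = E/(sigma*A) = 3907.38 J / (1030 MPa * 38.4845 mm^2) = 3907.38/(1030 * 38.4845) m = 0.0985739 m ≈ 98.57 mm

98.57 mm


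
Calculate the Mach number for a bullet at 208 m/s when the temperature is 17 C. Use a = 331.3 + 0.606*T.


a = 331.3 + 0.606*(17) = 341.602 m/s
M = v/a = 208/341.602 = 0.6089

0.6089


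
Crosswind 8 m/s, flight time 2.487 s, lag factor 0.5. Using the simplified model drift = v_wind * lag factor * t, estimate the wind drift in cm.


drift = v_wind * lag * t = 8 * 0.5 * 2.487 = 9.948 m ≈ 994.8 cm

994.8 cm


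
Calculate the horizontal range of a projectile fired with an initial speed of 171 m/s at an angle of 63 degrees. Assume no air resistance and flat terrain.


R = v0^2 * sin(2*theta) / g = 171^2 * sin(2*63°) / 9.81 = 2411 m

2411 m


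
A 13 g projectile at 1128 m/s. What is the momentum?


p = m*v = 0.013*1128 = 14.66 kg·m/s

14.66 kg·m/s


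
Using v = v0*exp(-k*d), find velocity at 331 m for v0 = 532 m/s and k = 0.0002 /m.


v = v0*exp(-k*d) = 532*exp(-0.0002*331) = 497.9 m/s

497.9 m/s


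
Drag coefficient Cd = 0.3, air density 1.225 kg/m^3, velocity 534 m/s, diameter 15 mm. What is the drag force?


A = pi*(d/2)^2 = pi*(15/2000)^2 = 1.76715e-04 m^2
Fd = 0.5*Cd*rho*A*v^2 = 0.5*0.3*1.225*1.76715e-04*534^2 = 9.259 N

9.259 N


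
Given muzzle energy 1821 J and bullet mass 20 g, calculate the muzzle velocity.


v = sqrt(2*E/m) = sqrt(2*1821/0.02) = 426.7 m/s

426.7 m/s


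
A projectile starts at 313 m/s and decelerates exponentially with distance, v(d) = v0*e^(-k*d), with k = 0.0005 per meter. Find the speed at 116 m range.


v = v0*exp(-k*d) = 313*exp(-0.0005*116) = 295.4 m/s

295.4 m/s


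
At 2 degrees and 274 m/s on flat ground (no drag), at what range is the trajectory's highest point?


R = v0^2*sin(2*theta)/g = 274^2*sin(2*2°)/9.81 = 533.847 m
apex_dist = R/2 = 533.847/2 = 266.9 m

266.9 m


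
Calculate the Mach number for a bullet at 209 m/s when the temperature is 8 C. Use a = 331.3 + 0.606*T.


a = 331.3 + 0.606*(8) = 336.148 m/s
M = v/a = 209/336.148 = 0.6217

0.6217


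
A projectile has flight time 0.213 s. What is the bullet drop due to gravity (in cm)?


drop = 0.5*g*t^2 = 0.5*9.81*0.213^2 = 0.222535 m ≈ 22.25 cm

22.25 cm


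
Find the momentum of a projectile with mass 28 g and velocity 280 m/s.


p = m*v = 0.028*280 = 7.84 kg·m/s

7.84 kg·m/s


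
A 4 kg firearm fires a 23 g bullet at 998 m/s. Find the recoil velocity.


v_recoil = m_p * v_p / m_gun = 0.023 * 998 / 4 = 5.739 m/s

5.739 m/s


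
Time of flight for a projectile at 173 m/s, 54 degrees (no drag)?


T = 2*v0*sin(theta)/g = 2*173*sin(54°)/9.81 = 28.53 s

28.53 s


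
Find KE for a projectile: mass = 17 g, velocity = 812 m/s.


E = 0.5*m*v^2 = 0.5*0.017*812^2 = 5604 J

5604 J


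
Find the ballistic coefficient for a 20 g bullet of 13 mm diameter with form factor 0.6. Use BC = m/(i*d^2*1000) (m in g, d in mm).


BC = m/(i*d^2*1000) = 20/(0.6 * 13^2 * 1000) = 0.0001972

0.0001972


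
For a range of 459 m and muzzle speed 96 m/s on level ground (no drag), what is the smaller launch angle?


sin(2*theta) = R*g/v0^2 = 459*9.81/96^2 = 0.488584, theta = arcsin(0.488584)/2 = 14.62°

14.62 degrees


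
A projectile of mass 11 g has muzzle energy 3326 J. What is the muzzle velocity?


v = sqrt(2*E/m) = sqrt(2*3326/0.011) = 777.6 m/s

777.6 m/s


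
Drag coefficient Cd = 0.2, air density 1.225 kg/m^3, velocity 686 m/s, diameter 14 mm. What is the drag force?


A = pi*(d/2)^2 = pi*(14/2000)^2 = 1.53938e-04 m^2
Fd = 0.5*Cd*rho*A*v^2 = 0.5*0.2*1.225*1.53938e-04*686^2 = 8.874 N

8.874 N


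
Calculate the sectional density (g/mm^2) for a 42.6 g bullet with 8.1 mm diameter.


SD = m/d^2 = 42.6/8.1^2 = 0.6493 g/mm^2

0.6493 g/mm^2


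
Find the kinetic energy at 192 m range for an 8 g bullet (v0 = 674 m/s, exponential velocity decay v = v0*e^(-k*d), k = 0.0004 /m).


v = v0*exp(-k*d) = 674*exp(-0.0004*192) = 624.175 m/s
E = 0.5*m*v^2 = 0.5*0.008*624.175^2 = 1558 J

1558 J


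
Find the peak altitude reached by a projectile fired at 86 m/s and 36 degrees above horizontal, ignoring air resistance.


H = (v0*sin(theta))^2 / (2g) = (86*sin(36°))^2 / (2*9.81) = 130.2 m

130.2 m


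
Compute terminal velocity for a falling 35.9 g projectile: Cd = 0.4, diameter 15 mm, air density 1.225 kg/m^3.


A = pi*(d/2)^2 = pi*(15/2000)^2 = 1.76715e-04 m^2
vt = sqrt(2mg/(Cd*rho*A)) = sqrt(2*0.0359*9.81/(0.4 * 1.225 * 1.76715e-04)) = 90.19 m/s

90.19 m/s


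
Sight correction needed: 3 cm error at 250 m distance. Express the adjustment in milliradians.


1 mrad subtends 1 cm per 10 m of range, so adj = error_cm / (dist_m / 10) = 3 / (250/10) = 0.12 mrad

0.12 mrad


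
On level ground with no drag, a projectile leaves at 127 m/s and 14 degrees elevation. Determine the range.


R = v0^2 * sin(2*theta) / g = 127^2 * sin(2*14°) / 9.81 = 771.9 m

771.9 m


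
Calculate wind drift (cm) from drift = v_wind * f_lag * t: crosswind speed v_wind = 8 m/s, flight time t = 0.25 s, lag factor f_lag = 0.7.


drift = v_wind * lag * t = 8 * 0.7 * 0.25 = 1.4 m ≈ 140 cm

140 cm


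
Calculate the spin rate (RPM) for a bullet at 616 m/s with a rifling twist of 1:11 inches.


twist_m = 11*0.0254 = 0.2794 m
spin = v/twist = 616/0.2794 = 2204.724 rev/s
RPM = spin*60 = 2204.724*60 ≈ 132283 RPM

132283 RPM


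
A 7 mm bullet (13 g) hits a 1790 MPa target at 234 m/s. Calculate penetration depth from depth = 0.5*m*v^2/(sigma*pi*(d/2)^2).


A = pi*(d/2)^2 = pi*(7/2)^2 = 38.4845 mm^2
E = 0.5*m*v^2 = 0.5*0.013*234^2 = 355.914 J
depth = E/(sigma*A) = 355.914 J / (1790 MPa * 38.4845 mm^2) = 355.914/(1790 * 38.4845) m = 0.00516661 m ≈ 5.167 mm

5.167 mm
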